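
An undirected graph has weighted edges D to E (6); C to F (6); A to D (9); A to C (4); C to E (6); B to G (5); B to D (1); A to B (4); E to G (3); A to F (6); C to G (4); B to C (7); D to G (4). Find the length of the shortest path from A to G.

Some routes from A to G:
A → C → E → G: 4 + 6 + 3 = 13
A → B → G: 4 + 5 = 9
A → D → G: 9 + 4 = 13
A → B → D → G: 4 + 1 + 4 = 9
A → C → G: 4 + 4 = 8
A → B → D → E → G: 4 + 1 + 6 + 3 = 14
Shortest: 8.

8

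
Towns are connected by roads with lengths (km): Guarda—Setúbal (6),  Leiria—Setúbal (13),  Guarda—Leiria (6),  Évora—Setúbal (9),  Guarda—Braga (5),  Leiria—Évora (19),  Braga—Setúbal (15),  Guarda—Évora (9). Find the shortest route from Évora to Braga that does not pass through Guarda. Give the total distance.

24

Routes from Évora to Braga avoiding Guarda:
Évora → Leiria → Setúbal → Braga: 19 + 13 + 15 = 47
Évora → Setúbal → Braga: 9 + 15 = 24
The minimum is 24 km.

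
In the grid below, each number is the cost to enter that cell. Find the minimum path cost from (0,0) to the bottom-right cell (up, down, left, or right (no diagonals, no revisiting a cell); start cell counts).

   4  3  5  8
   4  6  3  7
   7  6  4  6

25

Path r0c0→r0c1→r0c2→r1c2→r2c2→r2c3: 4 + 3 + 5 + 3 + 4 + 6 = 25.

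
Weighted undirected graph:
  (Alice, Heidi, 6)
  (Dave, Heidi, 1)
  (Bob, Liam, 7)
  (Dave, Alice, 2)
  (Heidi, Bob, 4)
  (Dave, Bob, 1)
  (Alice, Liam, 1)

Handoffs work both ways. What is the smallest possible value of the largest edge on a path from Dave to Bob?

Paths from Dave to Bob:
Dave→Heidi→Bob: max(1, 4) = 4
Dave→Bob: max(1) = 1
Dave→Alice→Heidi→Bob: max(2, 6, 4) = 6
Dave→Alice→Liam→Bob: max(2, 1, 7) = 7
Dave→Heidi→Alice→Liam→Bob: max(1, 6, 1, 7) = 7
Best route has worst link 1.

1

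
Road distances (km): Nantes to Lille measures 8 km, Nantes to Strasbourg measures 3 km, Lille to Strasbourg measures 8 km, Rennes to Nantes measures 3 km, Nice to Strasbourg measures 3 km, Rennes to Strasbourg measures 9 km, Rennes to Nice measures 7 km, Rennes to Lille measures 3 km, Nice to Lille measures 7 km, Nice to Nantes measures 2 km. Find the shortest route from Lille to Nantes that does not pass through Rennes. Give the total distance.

8

Paths from Lille to Nantes avoiding Rennes:
Lille → Strasbourg → Nice → Nantes: 8 + 3 + 2 = 13
Lille → Nantes: 8
Lille → Nice → Strasbourg → Nantes: 7 + 3 + 3 = 13
Lille → Strasbourg → Nantes: 8 + 3 = 11
Lille → Nice → Nantes: 7 + 2 = 9
The minimum is 8 km.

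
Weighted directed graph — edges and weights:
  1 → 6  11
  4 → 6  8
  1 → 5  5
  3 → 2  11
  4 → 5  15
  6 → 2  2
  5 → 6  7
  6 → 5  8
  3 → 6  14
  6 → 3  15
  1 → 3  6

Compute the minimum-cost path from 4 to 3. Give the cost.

23

Paths from 4 to 3:
4 → 6 → 3: 8 + 15 = 23
4 → 5 → 6 → 3: 15 + 7 + 15 = 37
Best route has total 23.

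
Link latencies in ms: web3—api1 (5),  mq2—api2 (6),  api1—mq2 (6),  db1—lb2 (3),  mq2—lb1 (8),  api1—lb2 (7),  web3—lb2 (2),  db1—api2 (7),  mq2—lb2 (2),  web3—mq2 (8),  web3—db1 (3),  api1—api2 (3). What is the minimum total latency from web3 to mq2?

A few of the web3→mq2 routes:
web3-lb2-mq2: 2 + 2 = 4
web3-api1-api2-mq2: 5 + 3 + 6 = 14
web3-api1-lb2-mq2: 5 + 7 + 2 = 14
web3-mq2: 8
web3-api1-mq2: 5 + 6 = 11
web3-db1-lb2-mq2: 3 + 3 + 2 = 8
Shortest: 4 ms.

4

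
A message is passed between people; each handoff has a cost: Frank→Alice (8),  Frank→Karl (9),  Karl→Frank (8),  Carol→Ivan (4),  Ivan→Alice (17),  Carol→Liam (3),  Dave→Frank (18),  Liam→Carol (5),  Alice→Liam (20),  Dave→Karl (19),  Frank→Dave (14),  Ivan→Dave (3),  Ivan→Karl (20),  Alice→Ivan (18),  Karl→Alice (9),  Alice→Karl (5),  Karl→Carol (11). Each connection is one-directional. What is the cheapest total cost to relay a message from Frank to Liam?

23

Checking several routes:
Frank → Karl → Carol → Liam: 9 + 11 + 3 = 23
Frank → Alice → Liam: 8 + 20 = 28
Frank → Alice → Karl → Carol → Liam: 8 + 5 + 11 + 3 = 27
Frank → Alice → Ivan → Karl → Carol → Liam: 8 + 18 + 20 + 11 + 3 = 60
Frank → Dave → Karl → Carol → Liam: 14 + 19 + 11 + 3 = 47
Frank → Karl → Alice → Liam: 9 + 9 + 20 = 38
Shortest: 23.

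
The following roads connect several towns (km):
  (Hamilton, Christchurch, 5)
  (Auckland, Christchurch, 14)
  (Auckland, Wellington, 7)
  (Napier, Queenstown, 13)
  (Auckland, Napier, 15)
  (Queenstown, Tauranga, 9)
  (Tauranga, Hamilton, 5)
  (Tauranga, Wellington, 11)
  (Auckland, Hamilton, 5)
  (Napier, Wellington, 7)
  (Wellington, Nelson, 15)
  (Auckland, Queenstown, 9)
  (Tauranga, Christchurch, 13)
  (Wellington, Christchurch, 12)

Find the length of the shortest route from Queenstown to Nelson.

31

Some routes from Queenstown to Nelson:
Queenstown - Tauranga - Hamilton - Auckland - Wellington - Nelson: 9 + 5 + 5 + 7 + 15 = 41
Queenstown - Auckland - Wellington - Nelson: 9 + 7 + 15 = 31
Queenstown - Tauranga - Wellington - Nelson: 9 + 11 + 15 = 35
Queenstown - Napier - Wellington - Nelson: 13 + 7 + 15 = 35
Shortest: 31 km.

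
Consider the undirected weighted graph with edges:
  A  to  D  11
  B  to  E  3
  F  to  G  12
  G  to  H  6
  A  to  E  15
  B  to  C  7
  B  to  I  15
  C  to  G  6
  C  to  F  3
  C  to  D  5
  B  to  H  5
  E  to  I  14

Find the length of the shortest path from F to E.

13

Comparing a few candidate routes:
F→G→C→B→E: 12 + 6 + 7 + 3 = 28
F→G→H→B→E: 12 + 6 + 5 + 3 = 26
F→C→D→A→E: 3 + 5 + 11 + 15 = 34
F→C→B→E: 3 + 7 + 3 = 13
F→C→B→I→E: 3 + 7 + 15 + 14 = 39
F→C→G→H→B→E: 3 + 6 + 6 + 5 + 3 = 23
Best route has total 13.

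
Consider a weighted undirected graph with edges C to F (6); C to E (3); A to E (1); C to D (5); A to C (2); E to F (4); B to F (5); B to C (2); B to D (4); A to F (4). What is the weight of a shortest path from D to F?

9

A few of the D→F routes:
D → C → A → F: 5 + 2 + 4 = 11
D → B → F: 4 + 5 = 9
D → C → F: 5 + 6 = 11
D → B → C → A → F: 4 + 2 + 2 + 4 = 12
D → B → C → F: 4 + 2 + 6 = 12
The minimum is 9.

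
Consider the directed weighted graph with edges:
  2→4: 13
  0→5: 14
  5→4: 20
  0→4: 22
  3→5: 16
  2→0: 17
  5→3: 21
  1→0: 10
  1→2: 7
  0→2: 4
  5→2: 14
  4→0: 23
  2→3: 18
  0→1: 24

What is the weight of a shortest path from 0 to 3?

22

Candidate routes:
0-1-2-3: 24 + 7 + 18 = 49
0-5-2-3: 14 + 14 + 18 = 46
0-5-3: 14 + 21 = 35
0-2-3: 4 + 18 = 22
The minimum is 22.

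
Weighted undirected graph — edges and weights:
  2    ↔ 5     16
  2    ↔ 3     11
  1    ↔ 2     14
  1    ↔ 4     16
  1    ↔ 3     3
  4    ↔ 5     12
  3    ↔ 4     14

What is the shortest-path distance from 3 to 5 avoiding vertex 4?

27

Candidate routes:
3 - 1 - 2 - 5: 3 + 14 + 16 = 33
3 - 2 - 5: 11 + 16 = 27
Shortest: 27.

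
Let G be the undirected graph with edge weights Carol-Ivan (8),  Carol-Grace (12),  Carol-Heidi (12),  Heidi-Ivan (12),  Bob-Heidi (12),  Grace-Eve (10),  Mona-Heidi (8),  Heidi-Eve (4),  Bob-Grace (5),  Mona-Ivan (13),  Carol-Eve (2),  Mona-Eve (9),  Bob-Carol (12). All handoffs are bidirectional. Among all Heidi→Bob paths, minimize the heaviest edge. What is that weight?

10

Some routes from Heidi to Bob:
Heidi → Mona → Eve → Grace → Bob: max(8, 9, 10, 5) = 10
Heidi → Eve → Grace → Carol → Bob: max(4, 10, 12, 12) = 12
Heidi → Eve → Grace → Bob: max(4, 10, 5) = 10
Heidi → Eve → Carol → Grace → Bob: max(4, 2, 12, 5) = 12
Heidi → Eve → Carol → Bob: max(4, 2, 12) = 12
The minimum achievable maximum is 10.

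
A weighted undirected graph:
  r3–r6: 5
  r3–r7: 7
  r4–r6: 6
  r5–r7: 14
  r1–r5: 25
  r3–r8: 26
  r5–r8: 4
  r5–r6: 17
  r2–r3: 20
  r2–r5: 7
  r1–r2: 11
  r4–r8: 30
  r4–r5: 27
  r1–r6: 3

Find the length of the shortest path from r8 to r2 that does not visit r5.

45

Paths from r8 to r2 avoiding r5:
r8 → r3 → r6 → r1 → r2: 26 + 5 + 3 + 11 = 45
r8 → r3 → r2: 26 + 20 = 46
r8 → r4 → r6 → r3 → r2: 30 + 6 + 5 + 20 = 61
r8 → r4 → r6 → r1 → r2: 30 + 6 + 3 + 11 = 50
The minimum is 45.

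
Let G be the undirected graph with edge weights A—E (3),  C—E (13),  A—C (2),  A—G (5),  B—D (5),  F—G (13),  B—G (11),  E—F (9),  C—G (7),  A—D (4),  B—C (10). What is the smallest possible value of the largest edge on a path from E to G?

5

A few of the E→G routes:
E -> A -> D -> B -> G: max(3, 4, 5, 11) = 11
E -> A -> C -> B -> G: max(3, 2, 10, 11) = 11
E -> A -> C -> G: max(3, 2, 7) = 7
E -> A -> G: max(3, 5) = 5
E -> A -> D -> B -> C -> G: max(3, 4, 5, 10, 7) = 10
E -> C -> G: max(13, 7) = 13
The minimum achievable maximum is 5.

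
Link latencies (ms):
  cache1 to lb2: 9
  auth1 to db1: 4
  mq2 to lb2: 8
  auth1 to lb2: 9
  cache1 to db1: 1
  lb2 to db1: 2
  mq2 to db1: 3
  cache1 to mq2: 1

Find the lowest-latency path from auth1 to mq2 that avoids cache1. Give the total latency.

Paths from auth1 to mq2 avoiding cache1:
auth1 - db1 - lb2 - mq2: 4 + 2 + 8 = 14
auth1 - db1 - mq2: 4 + 3 = 7
auth1 - lb2 - db1 - mq2: 9 + 2 + 3 = 14
auth1 - lb2 - mq2: 9 + 8 = 17
The minimum is 7 ms.

7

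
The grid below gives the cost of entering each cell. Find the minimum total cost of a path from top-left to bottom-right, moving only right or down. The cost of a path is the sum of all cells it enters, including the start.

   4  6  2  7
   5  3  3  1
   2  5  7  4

20

Path r0c0 → r0c1 → r0c2 → r1c2 → r1c3 → r2c3: 4 + 6 + 2 + 3 + 1 + 4 = 20.
For comparison, the top-then-right route costs 24.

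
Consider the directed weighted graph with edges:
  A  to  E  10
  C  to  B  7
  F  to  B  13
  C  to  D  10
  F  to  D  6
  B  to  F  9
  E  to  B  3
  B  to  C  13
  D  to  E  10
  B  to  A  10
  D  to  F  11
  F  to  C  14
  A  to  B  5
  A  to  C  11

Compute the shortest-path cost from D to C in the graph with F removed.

26

Candidate routes:
D→E→B→A→C: 10 + 3 + 10 + 11 = 34
D→E→B→C: 10 + 3 + 13 = 26
Shortest: 26.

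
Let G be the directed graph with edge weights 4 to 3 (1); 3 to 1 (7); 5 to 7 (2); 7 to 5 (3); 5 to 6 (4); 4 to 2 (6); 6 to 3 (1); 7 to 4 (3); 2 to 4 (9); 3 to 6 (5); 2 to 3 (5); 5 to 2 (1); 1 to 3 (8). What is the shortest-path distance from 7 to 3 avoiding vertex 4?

8

Paths from 7 to 3 avoiding 4:
7 -> 5 -> 6 -> 3: 3 + 4 + 1 = 8
7 -> 5 -> 2 -> 3: 3 + 1 + 5 = 9
The minimum is 8.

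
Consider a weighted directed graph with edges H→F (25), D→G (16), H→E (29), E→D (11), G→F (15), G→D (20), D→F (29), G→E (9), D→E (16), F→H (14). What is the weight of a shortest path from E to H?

54

Paths from E to H:
E-D-F-H: 11 + 29 + 14 = 54
E-D-G-F-H: 11 + 16 + 15 + 14 = 56
Shortest: 54.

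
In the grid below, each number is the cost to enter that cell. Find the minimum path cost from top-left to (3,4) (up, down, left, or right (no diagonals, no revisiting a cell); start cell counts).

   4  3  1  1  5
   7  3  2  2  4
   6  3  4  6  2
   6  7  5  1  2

19

Path r0c0 r0c1 r0c2 r0c3 r1c3 r1c4 r2c4 r3c4: 4 + 3 + 1 + 1 + 2 + 4 + 2 + 2 = 19.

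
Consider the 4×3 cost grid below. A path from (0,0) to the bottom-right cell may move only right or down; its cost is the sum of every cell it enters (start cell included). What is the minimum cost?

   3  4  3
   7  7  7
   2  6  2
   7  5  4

Take [0,0] -> [0,1] -> [0,2] -> [1,2] -> [2,2] -> [3,2] for a total of 3 + 4 + 3 + 7 + 2 + 4 = 23.

23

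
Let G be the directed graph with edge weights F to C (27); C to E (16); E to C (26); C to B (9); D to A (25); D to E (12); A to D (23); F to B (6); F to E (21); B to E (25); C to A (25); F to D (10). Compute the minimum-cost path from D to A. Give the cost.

Routes from D to A:
D -> A: 25
D -> E -> C -> A: 12 + 26 + 25 = 63
The minimum is 25.

25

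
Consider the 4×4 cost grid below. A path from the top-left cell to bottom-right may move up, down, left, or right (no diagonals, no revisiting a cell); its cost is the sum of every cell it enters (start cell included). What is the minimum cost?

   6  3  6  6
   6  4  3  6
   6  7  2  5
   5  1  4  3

25

Cheapest: (0,0) -> (0,1) -> (1,1) -> (1,2) -> (2,2) -> (3,2) -> (3,3)
  6 + 3 + 4 + 3 + 2 + 4 + 3 = 25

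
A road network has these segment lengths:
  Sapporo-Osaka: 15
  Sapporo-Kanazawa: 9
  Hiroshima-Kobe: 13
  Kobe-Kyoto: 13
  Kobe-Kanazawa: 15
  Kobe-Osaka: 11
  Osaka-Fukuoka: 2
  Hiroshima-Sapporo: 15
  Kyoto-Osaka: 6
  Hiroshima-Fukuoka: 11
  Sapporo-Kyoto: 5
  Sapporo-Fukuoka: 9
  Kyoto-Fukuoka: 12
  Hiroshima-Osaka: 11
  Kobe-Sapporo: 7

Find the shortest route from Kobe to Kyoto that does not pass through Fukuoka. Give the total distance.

12

A few of the Kobe→Kyoto routes:
Kobe→Hiroshima→Osaka→Kyoto: 13 + 11 + 6 = 30
Kobe→Sapporo→Osaka→Kyoto: 7 + 15 + 6 = 28
Kobe→Kyoto: 13
Kobe→Kanazawa→Sapporo→Kyoto: 15 + 9 + 5 = 29
Kobe→Sapporo→Kyoto: 7 + 5 = 12
Kobe→Osaka→Kyoto: 11 + 6 = 17
Best route has total 12.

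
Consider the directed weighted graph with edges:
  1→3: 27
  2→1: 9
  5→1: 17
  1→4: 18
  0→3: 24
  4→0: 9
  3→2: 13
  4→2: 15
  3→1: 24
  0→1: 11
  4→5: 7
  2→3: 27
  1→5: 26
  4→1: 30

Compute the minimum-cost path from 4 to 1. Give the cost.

20

Some routes from 4 to 1:
4 -> 0 -> 3 -> 1: 9 + 24 + 24 = 57
4 -> 0 -> 3 -> 2 -> 1: 9 + 24 + 13 + 9 = 55
4 -> 5 -> 1: 7 + 17 = 24
4 -> 2 -> 1: 15 + 9 = 24
4 -> 1: 30
4 -> 0 -> 1: 9 + 11 = 20
Shortest: 20.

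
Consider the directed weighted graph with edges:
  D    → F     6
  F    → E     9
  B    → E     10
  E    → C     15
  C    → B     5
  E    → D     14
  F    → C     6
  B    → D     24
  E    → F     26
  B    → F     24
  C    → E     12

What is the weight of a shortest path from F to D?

Paths from F to D:
F - C - E - D: 6 + 12 + 14 = 32
F - C - B - E - D: 6 + 5 + 10 + 14 = 35
F - E - C - B - D: 9 + 15 + 5 + 24 = 53
F - C - B - D: 6 + 5 + 24 = 35
F - E - D: 9 + 14 = 23
Shortest: 23.

23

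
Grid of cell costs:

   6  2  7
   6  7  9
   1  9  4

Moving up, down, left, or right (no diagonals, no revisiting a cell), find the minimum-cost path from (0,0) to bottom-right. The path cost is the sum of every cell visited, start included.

26

Path [0,0] -> [1,0] -> [2,0] -> [2,1] -> [2,2]: 6 + 6 + 1 + 9 + 4 = 26.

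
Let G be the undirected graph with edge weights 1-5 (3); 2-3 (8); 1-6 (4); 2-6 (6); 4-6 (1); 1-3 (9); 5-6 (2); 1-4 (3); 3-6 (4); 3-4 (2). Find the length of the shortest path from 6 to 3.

3

Checking several routes:
6 -> 5 -> 1 -> 4 -> 3: 2 + 3 + 3 + 2 = 10
6 -> 3: 4
6 -> 4 -> 1 -> 3: 1 + 3 + 9 = 13
6 -> 4 -> 3: 1 + 2 = 3
6 -> 1 -> 4 -> 3: 4 + 3 + 2 = 9
6 -> 1 -> 3: 4 + 9 = 13
Best route has total 3.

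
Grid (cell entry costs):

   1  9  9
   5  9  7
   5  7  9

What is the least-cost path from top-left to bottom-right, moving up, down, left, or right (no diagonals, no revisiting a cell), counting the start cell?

Cheapest: (0,0) -> (1,0) -> (2,0) -> (2,1) -> (2,2)
  1 + 5 + 5 + 7 + 9 = 27

27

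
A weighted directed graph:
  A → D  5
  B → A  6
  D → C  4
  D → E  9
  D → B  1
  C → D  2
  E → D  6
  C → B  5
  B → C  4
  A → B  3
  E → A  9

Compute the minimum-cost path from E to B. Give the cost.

A few of the E→B routes:
E → A → B: 9 + 3 = 12
E → D → B: 6 + 1 = 7
E → A → D → B: 9 + 5 + 1 = 15
E → D → C → B: 6 + 4 + 5 = 15
The minimum is 7.

7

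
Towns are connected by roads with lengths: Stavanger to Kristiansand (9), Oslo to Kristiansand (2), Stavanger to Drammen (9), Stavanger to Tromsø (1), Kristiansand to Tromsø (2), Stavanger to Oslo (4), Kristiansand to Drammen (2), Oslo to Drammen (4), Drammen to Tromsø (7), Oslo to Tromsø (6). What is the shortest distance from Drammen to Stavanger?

Comparing a few candidate routes:
Drammen → Kristiansand → Oslo → Stavanger: 2 + 2 + 4 = 8
Drammen → Oslo → Kristiansand → Tromsø → Stavanger: 4 + 2 + 2 + 1 = 9
Drammen → Tromsø → Stavanger: 7 + 1 = 8
Drammen → Oslo → Stavanger: 4 + 4 = 8
Drammen → Kristiansand → Tromsø → Stavanger: 2 + 2 + 1 = 5
Shortest: 5.

5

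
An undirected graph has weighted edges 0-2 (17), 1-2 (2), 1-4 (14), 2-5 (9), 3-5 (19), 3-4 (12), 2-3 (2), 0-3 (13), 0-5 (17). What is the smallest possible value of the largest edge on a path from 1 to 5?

Checking several routes:
1-4-3-2-5: max(14, 12, 2, 9) = 14
1-2-5: max(2, 9) = 9
1-4-3-0-2-5: max(14, 12, 13, 17, 9) = 17
Best route has worst link 9.

9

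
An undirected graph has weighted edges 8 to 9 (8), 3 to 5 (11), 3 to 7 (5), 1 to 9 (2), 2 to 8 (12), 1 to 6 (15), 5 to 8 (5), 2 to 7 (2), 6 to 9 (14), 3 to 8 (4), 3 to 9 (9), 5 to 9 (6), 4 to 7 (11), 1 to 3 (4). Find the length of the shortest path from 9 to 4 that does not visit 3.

Candidate routes:
9 → 5 → 8 → 2 → 7 → 4: 6 + 5 + 12 + 2 + 11 = 36
9 → 8 → 2 → 7 → 4: 8 + 12 + 2 + 11 = 33
Best route has total 33.

33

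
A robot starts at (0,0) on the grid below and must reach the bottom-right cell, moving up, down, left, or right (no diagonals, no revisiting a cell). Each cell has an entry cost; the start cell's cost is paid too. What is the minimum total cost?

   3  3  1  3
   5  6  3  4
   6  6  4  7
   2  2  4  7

25

Take [0,0] -> [0,1] -> [0,2] -> [1,2] -> [2,2] -> [3,2] -> [3,3] for a total of 3 + 3 + 1 + 3 + 4 + 4 + 7 = 25.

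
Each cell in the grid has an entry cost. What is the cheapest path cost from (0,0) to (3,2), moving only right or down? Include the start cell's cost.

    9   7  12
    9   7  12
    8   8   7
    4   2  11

43

Take (0,0) -> (1,0) -> (2,0) -> (3,0) -> (3,1) -> (3,2) for a total of 9 + 9 + 8 + 4 + 2 + 11 = 43.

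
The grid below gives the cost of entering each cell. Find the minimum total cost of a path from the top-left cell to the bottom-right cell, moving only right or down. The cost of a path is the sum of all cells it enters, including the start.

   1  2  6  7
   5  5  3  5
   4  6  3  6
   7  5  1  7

Take [0,0]→[0,1]→[1,1]→[1,2]→[2,2]→[3,2]→[3,3] for a total of 1 + 2 + 5 + 3 + 3 + 1 + 7 = 22.

22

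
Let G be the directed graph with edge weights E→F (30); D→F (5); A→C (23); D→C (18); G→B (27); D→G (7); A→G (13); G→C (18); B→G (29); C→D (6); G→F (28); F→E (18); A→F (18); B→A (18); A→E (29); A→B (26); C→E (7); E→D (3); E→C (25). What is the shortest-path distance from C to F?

Checking several routes:
C → D → F: 6 + 5 = 11
C → E → F: 7 + 30 = 37
C → E → D → F: 7 + 3 + 5 = 15
Best route has total 11.

11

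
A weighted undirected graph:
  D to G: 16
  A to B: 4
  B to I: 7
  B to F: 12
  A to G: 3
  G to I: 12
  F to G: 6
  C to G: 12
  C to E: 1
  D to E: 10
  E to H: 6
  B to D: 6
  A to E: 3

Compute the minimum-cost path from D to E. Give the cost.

Some routes from D to E:
D -> B -> F -> G -> A -> E: 6 + 12 + 6 + 3 + 3 = 30
D -> E: 10
D -> B -> A -> E: 6 + 4 + 3 = 13
D -> B -> A -> G -> C -> E: 6 + 4 + 3 + 12 + 1 = 26
D -> G -> C -> E: 16 + 12 + 1 = 29
D -> G -> A -> E: 16 + 3 + 3 = 22
Best route has total 10.

10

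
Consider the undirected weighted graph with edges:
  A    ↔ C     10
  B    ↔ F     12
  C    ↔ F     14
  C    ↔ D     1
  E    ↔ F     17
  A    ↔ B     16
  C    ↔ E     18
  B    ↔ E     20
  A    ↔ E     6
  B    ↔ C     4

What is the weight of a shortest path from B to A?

Checking several routes:
B - F - E - A: 12 + 17 + 6 = 35
B - C - A: 4 + 10 = 14
B - E - A: 20 + 6 = 26
B - C - E - A: 4 + 18 + 6 = 28
B - A: 16
Best route has total 14.

14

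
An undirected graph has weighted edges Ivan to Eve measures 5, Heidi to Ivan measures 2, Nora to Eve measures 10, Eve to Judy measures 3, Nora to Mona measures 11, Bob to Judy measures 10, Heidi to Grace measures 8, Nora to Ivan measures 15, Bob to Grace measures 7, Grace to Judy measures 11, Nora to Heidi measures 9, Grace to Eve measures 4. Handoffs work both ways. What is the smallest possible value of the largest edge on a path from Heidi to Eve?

5

A few of the Heidi→Eve routes:
Heidi -> Nora -> Eve: max(9, 10) = 10
Heidi -> Grace -> Judy -> Eve: max(8, 11, 3) = 11
Heidi -> Grace -> Eve: max(8, 4) = 8
Heidi -> Grace -> Bob -> Judy -> Eve: max(8, 7, 10, 3) = 10
Heidi -> Ivan -> Eve: max(2, 5) = 5
Heidi -> Ivan -> Nora -> Eve: max(2, 15, 10) = 15
Smallest bottleneck: 5.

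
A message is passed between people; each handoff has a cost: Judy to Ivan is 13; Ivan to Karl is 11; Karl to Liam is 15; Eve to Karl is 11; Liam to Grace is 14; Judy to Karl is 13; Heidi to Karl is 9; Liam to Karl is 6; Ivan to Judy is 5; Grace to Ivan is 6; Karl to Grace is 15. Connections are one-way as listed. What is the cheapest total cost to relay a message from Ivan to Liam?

26

Candidate routes:
Ivan→Karl→Liam: 11 + 15 = 26
Ivan→Judy→Karl→Liam: 5 + 13 + 15 = 33
Best route has total 26.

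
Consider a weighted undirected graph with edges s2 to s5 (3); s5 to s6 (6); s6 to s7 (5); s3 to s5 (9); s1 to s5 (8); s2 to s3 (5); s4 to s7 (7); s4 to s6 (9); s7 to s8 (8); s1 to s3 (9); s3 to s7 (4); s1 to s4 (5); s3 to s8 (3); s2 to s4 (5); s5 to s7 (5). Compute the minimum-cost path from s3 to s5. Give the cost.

8

Comparing a few candidate routes:
s3-s2-s5: 5 + 3 = 8
s3-s8-s7-s5: 3 + 8 + 5 = 16
s3-s7-s6-s5: 4 + 5 + 6 = 15
s3-s5: 9
s3-s7-s5: 4 + 5 = 9
Shortest: 8.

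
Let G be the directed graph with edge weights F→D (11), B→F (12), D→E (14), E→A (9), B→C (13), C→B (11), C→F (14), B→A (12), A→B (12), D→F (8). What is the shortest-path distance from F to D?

11

Routes from F to D:
F→D: 11
Shortest: 11.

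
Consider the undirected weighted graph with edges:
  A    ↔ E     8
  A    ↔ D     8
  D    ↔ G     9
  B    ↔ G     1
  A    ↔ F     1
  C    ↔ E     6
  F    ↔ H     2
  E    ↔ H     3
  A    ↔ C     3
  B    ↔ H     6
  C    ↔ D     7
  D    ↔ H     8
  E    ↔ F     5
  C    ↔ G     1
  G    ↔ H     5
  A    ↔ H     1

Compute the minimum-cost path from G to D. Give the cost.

A few of the G→D routes:
G-D: 9
G-C-A-H-D: 1 + 3 + 1 + 8 = 13
G-C-D: 1 + 7 = 8
G-H-D: 5 + 8 = 13
G-C-A-D: 1 + 3 + 8 = 12
The minimum is 8.

8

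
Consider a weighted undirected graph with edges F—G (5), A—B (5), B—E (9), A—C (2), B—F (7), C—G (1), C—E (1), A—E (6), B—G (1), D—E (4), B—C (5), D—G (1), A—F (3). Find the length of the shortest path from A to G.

3

Checking several routes:
A -> C -> G: 2 + 1 = 3
A -> C -> E -> D -> G: 2 + 1 + 4 + 1 = 8
A -> B -> G: 5 + 1 = 6
A -> E -> C -> G: 6 + 1 + 1 = 8
A -> C -> B -> G: 2 + 5 + 1 = 8
Shortest: 3.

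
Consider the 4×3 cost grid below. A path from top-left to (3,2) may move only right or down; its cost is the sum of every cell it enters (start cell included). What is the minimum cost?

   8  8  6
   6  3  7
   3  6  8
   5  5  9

36

Cheapest: r0c0 r1c0 r2c0 r3c0 r3c1 r3c2
  8 + 6 + 3 + 5 + 5 + 9 = 36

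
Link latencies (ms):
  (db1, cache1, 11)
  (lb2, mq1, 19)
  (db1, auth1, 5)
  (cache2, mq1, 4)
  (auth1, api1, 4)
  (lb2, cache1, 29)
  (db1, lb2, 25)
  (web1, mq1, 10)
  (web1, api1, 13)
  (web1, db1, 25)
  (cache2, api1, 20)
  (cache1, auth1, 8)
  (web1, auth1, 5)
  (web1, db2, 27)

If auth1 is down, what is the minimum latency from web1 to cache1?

Checking several routes:
web1 - mq1 - lb2 - cache1: 10 + 19 + 29 = 58
web1 - db1 - cache1: 25 + 11 = 36
web1 - mq1 - lb2 - db1 - cache1: 10 + 19 + 25 + 11 = 65
web1 - db1 - lb2 - cache1: 25 + 25 + 29 = 79
The minimum is 36 ms.

36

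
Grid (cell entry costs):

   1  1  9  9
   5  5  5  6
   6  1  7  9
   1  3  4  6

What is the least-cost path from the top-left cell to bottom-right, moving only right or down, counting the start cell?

21

One optimal route is [0,0] [0,1] [1,1] [2,1] [3,1] [3,2] [3,3].
Its cost is 1 + 1 + 5 + 1 + 3 + 4 + 6 = 21.
(Top row then right column would cost 41.)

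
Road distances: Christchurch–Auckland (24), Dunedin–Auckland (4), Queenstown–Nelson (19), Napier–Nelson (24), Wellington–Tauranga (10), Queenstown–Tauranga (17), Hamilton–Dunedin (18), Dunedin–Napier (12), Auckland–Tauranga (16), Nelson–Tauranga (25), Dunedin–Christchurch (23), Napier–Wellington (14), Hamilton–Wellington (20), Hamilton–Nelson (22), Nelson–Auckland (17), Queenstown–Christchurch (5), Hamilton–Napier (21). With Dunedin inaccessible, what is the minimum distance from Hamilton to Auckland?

Checking several routes:
Hamilton→Wellington→Tauranga→Auckland: 20 + 10 + 16 = 46
Hamilton→Napier→Wellington→Tauranga→Auckland: 21 + 14 + 10 + 16 = 61
Hamilton→Nelson→Auckland: 22 + 17 = 39
The minimum is 39.

39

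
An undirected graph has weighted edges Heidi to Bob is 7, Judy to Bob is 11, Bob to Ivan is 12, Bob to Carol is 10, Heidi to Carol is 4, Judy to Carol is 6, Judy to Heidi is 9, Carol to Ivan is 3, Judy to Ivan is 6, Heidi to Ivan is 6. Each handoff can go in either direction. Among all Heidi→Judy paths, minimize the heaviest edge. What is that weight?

6

Some routes from Heidi to Judy:
Heidi -> Carol -> Ivan -> Judy: max(4, 3, 6) = 6
Heidi -> Ivan -> Carol -> Judy: max(6, 3, 6) = 6
Heidi -> Carol -> Judy: max(4, 6) = 6
The minimum achievable maximum is 6.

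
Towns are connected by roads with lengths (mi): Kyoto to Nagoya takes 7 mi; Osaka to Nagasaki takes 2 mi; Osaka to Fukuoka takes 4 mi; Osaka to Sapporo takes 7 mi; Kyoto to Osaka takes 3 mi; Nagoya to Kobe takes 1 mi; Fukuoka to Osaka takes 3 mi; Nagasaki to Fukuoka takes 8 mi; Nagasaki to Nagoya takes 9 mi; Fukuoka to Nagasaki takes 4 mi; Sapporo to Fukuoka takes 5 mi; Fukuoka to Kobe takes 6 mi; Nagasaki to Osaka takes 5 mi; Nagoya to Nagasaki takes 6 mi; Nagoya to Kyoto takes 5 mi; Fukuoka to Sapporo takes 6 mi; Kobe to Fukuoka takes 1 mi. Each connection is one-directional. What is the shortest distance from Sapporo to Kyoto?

Candidate routes:
Sapporo -> Fukuoka -> Nagasaki -> Nagoya -> Kyoto: 5 + 4 + 9 + 5 = 23
Sapporo -> Fukuoka -> Osaka -> Nagasaki -> Nagoya -> Kyoto: 5 + 3 + 2 + 9 + 5 = 24
The minimum is 23 mi.

23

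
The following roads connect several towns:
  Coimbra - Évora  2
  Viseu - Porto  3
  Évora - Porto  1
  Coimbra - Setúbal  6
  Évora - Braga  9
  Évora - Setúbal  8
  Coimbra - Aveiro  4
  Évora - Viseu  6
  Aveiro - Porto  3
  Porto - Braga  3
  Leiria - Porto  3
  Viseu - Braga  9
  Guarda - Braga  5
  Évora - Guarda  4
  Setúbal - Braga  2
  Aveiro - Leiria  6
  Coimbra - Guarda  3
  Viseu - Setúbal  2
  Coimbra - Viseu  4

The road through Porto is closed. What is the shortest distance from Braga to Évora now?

Comparing a few candidate routes:
Braga → Guarda → Coimbra → Évora: 5 + 3 + 2 = 10
Braga → Setúbal → Viseu → Évora: 2 + 2 + 6 = 10
Braga → Guarda → Évora: 5 + 4 = 9
Braga → Évora: 9
The minimum is 9.

9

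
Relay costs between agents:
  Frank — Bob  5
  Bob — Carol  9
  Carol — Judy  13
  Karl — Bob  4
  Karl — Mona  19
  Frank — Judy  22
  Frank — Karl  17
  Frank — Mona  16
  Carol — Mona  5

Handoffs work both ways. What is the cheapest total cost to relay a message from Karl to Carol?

13

Comparing a few candidate routes:
Karl → Frank → Bob → Carol: 17 + 5 + 9 = 31
Karl → Mona → Carol: 19 + 5 = 24
Karl → Bob → Frank → Mona → Carol: 4 + 5 + 16 + 5 = 30
Karl → Bob → Carol: 4 + 9 = 13
Best route has total 13.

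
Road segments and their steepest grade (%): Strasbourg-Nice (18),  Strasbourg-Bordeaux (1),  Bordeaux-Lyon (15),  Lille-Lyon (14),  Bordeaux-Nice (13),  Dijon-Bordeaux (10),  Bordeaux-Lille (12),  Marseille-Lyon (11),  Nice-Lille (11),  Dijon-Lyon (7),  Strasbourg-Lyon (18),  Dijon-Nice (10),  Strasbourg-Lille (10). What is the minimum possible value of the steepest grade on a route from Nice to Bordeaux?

10

Comparing a few candidate routes:
Nice-Lille-Strasbourg-Bordeaux: max(11, 10, 1) = 11
Nice-Lille-Lyon-Dijon-Bordeaux: max(11, 14, 7, 10) = 14
Nice-Dijon-Lyon-Lille-Bordeaux: max(10, 7, 14, 12) = 14
Nice-Bordeaux: max(13) = 13
Nice-Lille-Bordeaux: max(11, 12) = 12
Nice-Dijon-Bordeaux: max(10, 10) = 10
Best route has worst link 10%.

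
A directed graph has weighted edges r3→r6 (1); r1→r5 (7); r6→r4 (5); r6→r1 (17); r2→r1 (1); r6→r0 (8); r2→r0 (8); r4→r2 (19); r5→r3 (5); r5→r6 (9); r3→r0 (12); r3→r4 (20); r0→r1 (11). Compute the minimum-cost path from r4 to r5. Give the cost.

Paths from r4 to r5:
r4 → r2 → r1 → r5: 19 + 1 + 7 = 27
r4 → r2 → r0 → r1 → r5: 19 + 8 + 11 + 7 = 45
Best route has total 27.

27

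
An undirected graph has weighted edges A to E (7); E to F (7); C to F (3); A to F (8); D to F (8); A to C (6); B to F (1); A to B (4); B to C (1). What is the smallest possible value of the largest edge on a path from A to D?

8

A few of the A→D routes:
A - E - F - D: max(7, 7, 8) = 8
A - C - F - D: max(6, 3, 8) = 8
A - B - F - D: max(4, 1, 8) = 8
A - B - C - F - D: max(4, 1, 3, 8) = 8
A - F - D: max(8, 8) = 8
Best route has worst link 8.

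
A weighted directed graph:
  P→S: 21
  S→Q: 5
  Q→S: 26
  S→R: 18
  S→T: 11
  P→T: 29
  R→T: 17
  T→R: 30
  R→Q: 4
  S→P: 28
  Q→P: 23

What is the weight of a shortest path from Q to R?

44

Checking several routes:
Q -> S -> T -> R: 26 + 11 + 30 = 67
Q -> S -> R: 26 + 18 = 44
Q -> P -> S -> R: 23 + 21 + 18 = 62
Best route has total 44.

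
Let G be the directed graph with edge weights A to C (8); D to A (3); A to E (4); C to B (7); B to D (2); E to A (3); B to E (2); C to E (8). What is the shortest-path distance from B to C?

Candidate routes:
B-D-A-C: 2 + 3 + 8 = 13
B-E-A-C: 2 + 3 + 8 = 13
Best route has total 13.

13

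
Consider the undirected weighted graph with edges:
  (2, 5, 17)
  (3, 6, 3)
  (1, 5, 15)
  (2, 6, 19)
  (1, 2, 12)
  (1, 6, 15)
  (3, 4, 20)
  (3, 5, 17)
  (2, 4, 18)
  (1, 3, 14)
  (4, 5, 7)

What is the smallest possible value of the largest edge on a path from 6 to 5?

Some routes from 6 to 5:
6 - 3 - 1 - 5: max(3, 14, 15) = 15
6 - 3 - 1 - 2 - 5: max(3, 14, 12, 17) = 17
6 - 1 - 5: max(15, 15) = 15
6 - 1 - 3 - 5: max(15, 14, 17) = 17
6 - 1 - 2 - 5: max(15, 12, 17) = 17
Best route has worst link 15.

15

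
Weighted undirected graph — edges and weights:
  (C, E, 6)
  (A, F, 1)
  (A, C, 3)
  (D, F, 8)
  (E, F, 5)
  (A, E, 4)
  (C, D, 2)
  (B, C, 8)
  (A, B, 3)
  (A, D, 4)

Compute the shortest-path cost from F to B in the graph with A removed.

18

Paths from F to B avoiding A:
F -> D -> C -> B: 8 + 2 + 8 = 18
F -> E -> C -> B: 5 + 6 + 8 = 19
The minimum is 18.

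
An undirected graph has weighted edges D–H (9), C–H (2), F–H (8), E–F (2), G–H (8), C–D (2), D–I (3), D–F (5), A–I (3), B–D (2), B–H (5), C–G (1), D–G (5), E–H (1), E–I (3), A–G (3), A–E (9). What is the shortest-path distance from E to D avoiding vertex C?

Checking several routes:
E→I→D: 3 + 3 = 6
E→H→F→D: 1 + 8 + 5 = 14
E→F→D: 2 + 5 = 7
E→H→B→D: 1 + 5 + 2 = 8
E→H→G→D: 1 + 8 + 5 = 14
E→H→D: 1 + 9 = 10
Best route has total 6.

6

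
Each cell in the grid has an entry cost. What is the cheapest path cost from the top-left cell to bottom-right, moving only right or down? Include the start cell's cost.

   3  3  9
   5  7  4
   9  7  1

One optimal route is [0,0] -> [0,1] -> [1,1] -> [1,2] -> [2,2].
Its cost is 3 + 3 + 7 + 4 + 1 = 18.

18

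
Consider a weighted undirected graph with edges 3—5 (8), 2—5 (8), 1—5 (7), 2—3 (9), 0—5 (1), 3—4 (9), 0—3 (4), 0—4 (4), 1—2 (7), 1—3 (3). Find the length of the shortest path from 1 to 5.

Some routes from 1 to 5:
1 → 3 → 5: 3 + 8 = 11
1 → 3 → 0 → 5: 3 + 4 + 1 = 8
1 → 5: 7
1 → 2 → 5: 7 + 8 = 15
Shortest: 7.

7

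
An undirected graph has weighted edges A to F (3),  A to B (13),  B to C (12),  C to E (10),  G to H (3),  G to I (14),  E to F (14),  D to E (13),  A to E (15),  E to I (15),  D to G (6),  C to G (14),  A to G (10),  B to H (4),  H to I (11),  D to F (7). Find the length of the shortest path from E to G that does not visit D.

24

Comparing a few candidate routes:
E → F → A → G: 14 + 3 + 10 = 27
E → I → H → G: 15 + 11 + 3 = 29
E → A → G: 15 + 10 = 25
E → C → B → H → G: 10 + 12 + 4 + 3 = 29
E → I → G: 15 + 14 = 29
E → C → G: 10 + 14 = 24
Best route has total 24.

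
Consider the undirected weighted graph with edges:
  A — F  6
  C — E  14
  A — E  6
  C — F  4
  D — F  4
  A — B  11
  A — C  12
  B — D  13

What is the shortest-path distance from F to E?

Checking several routes:
F → A → C → E: 6 + 12 + 14 = 32
F → C → E: 4 + 14 = 18
F → C → A → E: 4 + 12 + 6 = 22
F → A → E: 6 + 6 = 12
The minimum is 12.

12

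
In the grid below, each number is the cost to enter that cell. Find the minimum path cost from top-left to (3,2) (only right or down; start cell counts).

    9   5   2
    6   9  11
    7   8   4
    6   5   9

40

Path r0c0 → r0c1 → r0c2 → r1c2 → r2c2 → r3c2: 9 + 5 + 2 + 11 + 4 + 9 = 40.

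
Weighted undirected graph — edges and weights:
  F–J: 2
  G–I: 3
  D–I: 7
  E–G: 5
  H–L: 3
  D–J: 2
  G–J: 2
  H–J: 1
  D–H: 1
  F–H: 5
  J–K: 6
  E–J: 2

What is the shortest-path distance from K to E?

8

Candidate routes:
K - J - F - H - D - I - G - E: 6 + 2 + 5 + 1 + 7 + 3 + 5 = 29
K - J - G - E: 6 + 2 + 5 = 13
K - J - E: 6 + 2 = 8
K - J - D - I - G - E: 6 + 2 + 7 + 3 + 5 = 23
K - J - H - D - I - G - E: 6 + 1 + 1 + 7 + 3 + 5 = 23
Best route has total 8.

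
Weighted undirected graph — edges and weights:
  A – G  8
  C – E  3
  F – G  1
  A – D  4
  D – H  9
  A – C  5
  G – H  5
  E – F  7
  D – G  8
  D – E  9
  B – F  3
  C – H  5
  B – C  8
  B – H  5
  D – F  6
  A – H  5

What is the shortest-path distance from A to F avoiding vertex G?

Comparing a few candidate routes:
A→D→F: 4 + 6 = 10
A→C→B→F: 5 + 8 + 3 = 16
A→C→E→F: 5 + 3 + 7 = 15
A→H→B→F: 5 + 5 + 3 = 13
The minimum is 10.

10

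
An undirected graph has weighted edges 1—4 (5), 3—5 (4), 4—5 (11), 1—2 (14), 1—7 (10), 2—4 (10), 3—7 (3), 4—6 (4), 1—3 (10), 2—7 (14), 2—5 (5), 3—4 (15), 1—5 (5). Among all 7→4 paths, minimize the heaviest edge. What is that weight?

A few of the 7→4 routes:
7 -> 3 -> 1 -> 4: max(3, 10, 5) = 10
7 -> 1 -> 5 -> 2 -> 4: max(10, 5, 5, 10) = 10
7 -> 3 -> 5 -> 1 -> 4: max(3, 4, 5, 5) = 5
7 -> 3 -> 1 -> 5 -> 2 -> 4: max(3, 10, 5, 5, 10) = 10
7 -> 3 -> 5 -> 2 -> 4: max(3, 4, 5, 10) = 10
7 -> 1 -> 3 -> 5 -> 2 -> 4: max(10, 10, 4, 5, 10) = 10
Best route has worst link 5.

5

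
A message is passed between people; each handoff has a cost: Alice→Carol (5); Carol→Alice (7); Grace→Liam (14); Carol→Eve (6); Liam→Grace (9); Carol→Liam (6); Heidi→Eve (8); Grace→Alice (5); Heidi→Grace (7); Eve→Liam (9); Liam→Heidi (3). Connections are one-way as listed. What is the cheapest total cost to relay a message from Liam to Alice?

14

Paths from Liam to Alice:
Liam -> Grace -> Alice: 9 + 5 = 14
Liam -> Heidi -> Grace -> Alice: 3 + 7 + 5 = 15
Best route has total 14.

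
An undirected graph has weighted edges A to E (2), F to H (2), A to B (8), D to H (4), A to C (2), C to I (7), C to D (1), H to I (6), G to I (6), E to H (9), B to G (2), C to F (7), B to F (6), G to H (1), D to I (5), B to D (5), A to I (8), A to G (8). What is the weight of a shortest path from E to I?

10

Some routes from E to I:
E - A - C - D - I: 2 + 2 + 1 + 5 = 10
E - A - C - I: 2 + 2 + 7 = 11
E - A - I: 2 + 8 = 10
The minimum is 10.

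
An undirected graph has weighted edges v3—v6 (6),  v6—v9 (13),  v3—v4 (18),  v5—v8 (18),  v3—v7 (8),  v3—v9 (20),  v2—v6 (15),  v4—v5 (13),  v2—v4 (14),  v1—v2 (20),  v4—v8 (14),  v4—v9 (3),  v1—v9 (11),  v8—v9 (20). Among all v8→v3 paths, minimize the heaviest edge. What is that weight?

14

Comparing a few candidate routes:
v8 -> v5 -> v4 -> v3: max(18, 13, 18) = 18
v8 -> v4 -> v9 -> v6 -> v3: max(14, 3, 13, 6) = 14
v8 -> v4 -> v2 -> v6 -> v3: max(14, 14, 15, 6) = 15
Best route has worst link 14.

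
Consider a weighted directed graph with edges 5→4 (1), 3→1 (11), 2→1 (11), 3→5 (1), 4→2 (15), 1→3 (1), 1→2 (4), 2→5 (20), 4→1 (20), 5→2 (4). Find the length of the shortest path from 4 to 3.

21

Routes from 4 to 3:
4-1-3: 20 + 1 = 21
4-2-1-3: 15 + 11 + 1 = 27
Best route has total 21.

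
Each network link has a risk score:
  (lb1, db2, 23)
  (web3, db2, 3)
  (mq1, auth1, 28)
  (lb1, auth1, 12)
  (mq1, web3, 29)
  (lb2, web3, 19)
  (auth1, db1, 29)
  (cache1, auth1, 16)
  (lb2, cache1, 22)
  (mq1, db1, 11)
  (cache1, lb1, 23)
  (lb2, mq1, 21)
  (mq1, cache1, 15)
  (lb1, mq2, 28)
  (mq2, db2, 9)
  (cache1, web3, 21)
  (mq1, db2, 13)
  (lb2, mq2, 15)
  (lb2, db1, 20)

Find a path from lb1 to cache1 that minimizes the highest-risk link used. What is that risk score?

16

Some routes from lb1 to cache1:
lb1 → auth1 → cache1: max(12, 16) = 16
lb1 → db2 → mq2 → lb2 → db1 → mq1 → cache1: max(23, 9, 15, 20, 11, 15) = 23
lb1 → cache1: max(23) = 23
Smallest bottleneck: 16.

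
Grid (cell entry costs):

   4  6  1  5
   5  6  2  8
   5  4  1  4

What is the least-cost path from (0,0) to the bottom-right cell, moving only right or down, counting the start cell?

One optimal route is r0c0 -> r0c1 -> r0c2 -> r1c2 -> r2c2 -> r2c3.
Its cost is 4 + 6 + 1 + 2 + 1 + 4 = 18.

18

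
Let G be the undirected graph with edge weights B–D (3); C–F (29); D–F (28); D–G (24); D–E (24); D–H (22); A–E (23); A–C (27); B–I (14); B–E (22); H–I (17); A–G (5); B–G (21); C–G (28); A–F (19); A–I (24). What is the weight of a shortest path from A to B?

26

Some routes from A to B:
A -> I -> B: 24 + 14 = 38
A -> G -> D -> B: 5 + 24 + 3 = 32
A -> G -> B: 5 + 21 = 26
A -> E -> D -> B: 23 + 24 + 3 = 50
A -> E -> B: 23 + 22 = 45
Shortest: 26.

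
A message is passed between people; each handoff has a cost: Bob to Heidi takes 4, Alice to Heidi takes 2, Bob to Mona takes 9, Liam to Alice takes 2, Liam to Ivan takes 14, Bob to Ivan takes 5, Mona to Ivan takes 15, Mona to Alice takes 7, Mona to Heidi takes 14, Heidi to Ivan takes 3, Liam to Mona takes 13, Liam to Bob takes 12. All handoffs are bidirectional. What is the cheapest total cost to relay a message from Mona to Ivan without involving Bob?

Comparing a few candidate routes:
Mona -> Liam -> Alice -> Heidi -> Ivan: 13 + 2 + 2 + 3 = 20
Mona -> Alice -> Liam -> Ivan: 7 + 2 + 14 = 23
Mona -> Alice -> Heidi -> Ivan: 7 + 2 + 3 = 12
Mona -> Heidi -> Ivan: 14 + 3 = 17
Mona -> Ivan: 15
Shortest: 12.

12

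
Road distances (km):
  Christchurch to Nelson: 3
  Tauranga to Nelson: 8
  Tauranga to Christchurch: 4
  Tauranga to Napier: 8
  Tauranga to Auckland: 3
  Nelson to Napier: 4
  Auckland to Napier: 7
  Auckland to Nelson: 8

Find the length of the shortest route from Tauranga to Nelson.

7

Checking several routes:
Tauranga -> Nelson: 8
Tauranga -> Christchurch -> Nelson: 4 + 3 = 7
Tauranga -> Auckland -> Nelson: 3 + 8 = 11
Tauranga -> Napier -> Nelson: 8 + 4 = 12
Shortest: 7 km.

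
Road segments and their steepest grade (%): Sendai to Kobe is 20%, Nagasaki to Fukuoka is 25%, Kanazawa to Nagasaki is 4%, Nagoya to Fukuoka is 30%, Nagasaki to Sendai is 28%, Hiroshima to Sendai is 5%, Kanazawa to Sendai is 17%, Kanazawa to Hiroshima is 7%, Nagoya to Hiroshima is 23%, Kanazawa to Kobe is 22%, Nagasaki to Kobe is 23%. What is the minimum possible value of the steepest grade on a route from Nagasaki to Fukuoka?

Checking several routes:
Nagasaki -> Fukuoka: max(25) = 25
Nagasaki -> Kobe -> Kanazawa -> Sendai -> Hiroshima -> Nagoya -> Fukuoka: max(23, 22, 17, 5, 23, 30) = 30
Nagasaki -> Kobe -> Sendai -> Kanazawa -> Hiroshima -> Nagoya -> Fukuoka: max(23, 20, 17, 7, 23, 30) = 30
Nagasaki -> Kobe -> Sendai -> Hiroshima -> Nagoya -> Fukuoka: max(23, 20, 5, 23, 30) = 30
Nagasaki -> Kobe -> Kanazawa -> Hiroshima -> Nagoya -> Fukuoka: max(23, 22, 7, 23, 30) = 30
The minimum achievable maximum is 25%.

25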